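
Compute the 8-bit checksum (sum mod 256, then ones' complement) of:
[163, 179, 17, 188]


Sum = 547 mod 256 = 35
Complement = 220

220


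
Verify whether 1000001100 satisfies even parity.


Number of 1s: 3

No, parity error (3 ones)


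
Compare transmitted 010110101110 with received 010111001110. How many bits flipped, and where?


XOR: 000001100000

2 error(s) at position(s): 5, 6


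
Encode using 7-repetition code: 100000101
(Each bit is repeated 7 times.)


Each bit -> 7 copies

111111100000000000000000000000000000000000111111100000001111111


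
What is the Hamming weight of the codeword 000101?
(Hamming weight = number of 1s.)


Counting 1s in 000101

2


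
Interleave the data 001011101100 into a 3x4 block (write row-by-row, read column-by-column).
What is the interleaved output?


Matrix:
  0010
  1110
  1100
Read columns: 011011110000

011011110000


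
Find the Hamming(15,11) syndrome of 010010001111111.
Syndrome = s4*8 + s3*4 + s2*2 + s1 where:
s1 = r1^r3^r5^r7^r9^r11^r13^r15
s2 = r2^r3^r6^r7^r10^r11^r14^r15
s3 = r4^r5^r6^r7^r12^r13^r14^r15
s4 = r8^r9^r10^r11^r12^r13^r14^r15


s1=1, s2=1, s3=1, s4=1

Syndrome = 15 (error at position 15)


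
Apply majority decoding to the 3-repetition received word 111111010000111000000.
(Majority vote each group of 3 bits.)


Groups: 111, 111, 010, 000, 111, 000, 000
Majority votes: 1100100

1100100


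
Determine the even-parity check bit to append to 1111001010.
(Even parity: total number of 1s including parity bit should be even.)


Number of 1s in data: 6
Parity bit: 0

0


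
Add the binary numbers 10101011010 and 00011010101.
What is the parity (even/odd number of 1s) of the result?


10101011010 = 1370
00011010101 = 213
Sum = 1583 = 11000101111
1s count = 7

odd parity (7 ones in 11000101111)


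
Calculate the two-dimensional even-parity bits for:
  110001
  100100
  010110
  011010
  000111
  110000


Row parities: 101110
Column parities: 101110

Row P: 101110, Col P: 101110, Corner: 0


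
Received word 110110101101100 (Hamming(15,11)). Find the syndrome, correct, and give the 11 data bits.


Syndrome = 7: error at position 7

Data: 01001101100 (corrected bit 7)


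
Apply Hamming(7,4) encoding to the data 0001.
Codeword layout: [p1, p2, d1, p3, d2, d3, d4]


Parity bits: p1=1, p2=1, p3=1

1101001


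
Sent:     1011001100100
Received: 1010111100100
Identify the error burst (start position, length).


XOR: 0001110000000

Burst at position 3, length 3


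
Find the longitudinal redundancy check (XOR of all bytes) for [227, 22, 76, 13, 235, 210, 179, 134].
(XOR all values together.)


XOR chain: 227 ^ 22 ^ 76 ^ 13 ^ 235 ^ 210 ^ 179 ^ 134 = 184

184


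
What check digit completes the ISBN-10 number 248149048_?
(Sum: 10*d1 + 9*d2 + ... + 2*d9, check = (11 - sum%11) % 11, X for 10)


Weighted sum: 224
224 mod 11 = 4

Check digit: 7


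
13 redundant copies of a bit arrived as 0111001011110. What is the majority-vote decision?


Ones: 8 out of 13
Threshold: 7

1 (8/13 voted 1)


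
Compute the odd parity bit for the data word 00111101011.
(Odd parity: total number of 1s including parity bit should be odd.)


Number of 1s in data: 7
Parity bit: 0

0


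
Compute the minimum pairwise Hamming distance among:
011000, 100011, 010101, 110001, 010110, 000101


Comparing all pairs, minimum distance: 1
Can detect 0 errors, correct 0 errors

1


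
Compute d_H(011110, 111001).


XOR: 100111
Count of 1s: 4

4


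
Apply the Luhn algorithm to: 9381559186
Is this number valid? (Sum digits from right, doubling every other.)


Luhn sum = 49
49 mod 10 = 9

Invalid (Luhn sum mod 10 = 9)


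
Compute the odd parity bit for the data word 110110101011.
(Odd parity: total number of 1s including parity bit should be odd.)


Number of 1s in data: 8
Parity bit: 1

1


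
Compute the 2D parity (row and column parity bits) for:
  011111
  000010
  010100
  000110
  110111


Row parities: 11001
Column parities: 111000

Row P: 11001, Col P: 111000, Corner: 1


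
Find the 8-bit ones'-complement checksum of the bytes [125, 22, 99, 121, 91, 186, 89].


Sum = 733 mod 256 = 221
Complement = 34

34


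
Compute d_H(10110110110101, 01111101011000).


XOR: 11001011101101
Count of 1s: 9

9


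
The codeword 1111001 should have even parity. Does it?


Number of 1s: 5

No, parity error (5 ones)


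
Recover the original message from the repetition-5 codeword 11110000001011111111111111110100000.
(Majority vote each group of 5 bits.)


Groups: 11110, 00000, 10111, 11111, 11111, 11101, 00000
Majority votes: 1011110

1011110


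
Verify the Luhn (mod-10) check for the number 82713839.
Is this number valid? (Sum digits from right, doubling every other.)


Luhn sum = 44
44 mod 10 = 4

Invalid (Luhn sum mod 10 = 4)


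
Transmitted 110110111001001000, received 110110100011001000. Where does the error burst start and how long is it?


XOR: 000000011010000000

Burst at position 7, length 4


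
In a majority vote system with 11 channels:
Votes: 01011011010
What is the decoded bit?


Ones: 6 out of 11
Threshold: 6

1 (6/11 voted 1)


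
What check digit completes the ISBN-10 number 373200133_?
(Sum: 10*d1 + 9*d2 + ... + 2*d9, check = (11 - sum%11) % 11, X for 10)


Weighted sum: 150
150 mod 11 = 7

Check digit: 4


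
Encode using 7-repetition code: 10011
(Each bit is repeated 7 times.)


Each bit -> 7 copies

11111110000000000000011111111111111


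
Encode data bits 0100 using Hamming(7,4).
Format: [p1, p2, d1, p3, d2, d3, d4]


Parity bits: p1=1, p2=0, p3=1

1001100


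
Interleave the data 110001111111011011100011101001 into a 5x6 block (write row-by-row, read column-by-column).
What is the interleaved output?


Matrix:
  110001
  111111
  011011
  100011
  101001
Read columns: 110111110001101010000111011111

110111110001101010000111011111


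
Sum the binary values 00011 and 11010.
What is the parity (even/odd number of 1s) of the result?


00011 = 3
11010 = 26
Sum = 29 = 11101
1s count = 4

even parity (4 ones in 11101)


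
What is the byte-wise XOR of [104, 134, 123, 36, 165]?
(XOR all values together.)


XOR chain: 104 ^ 134 ^ 123 ^ 36 ^ 165 = 20

20


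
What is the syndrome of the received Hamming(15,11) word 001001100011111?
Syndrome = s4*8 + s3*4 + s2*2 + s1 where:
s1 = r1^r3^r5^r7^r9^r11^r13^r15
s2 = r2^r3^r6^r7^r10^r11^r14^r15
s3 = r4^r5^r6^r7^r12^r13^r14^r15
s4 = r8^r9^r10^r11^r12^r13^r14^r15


s1=1, s2=0, s3=0, s4=1

Syndrome = 9 (error at position 9)


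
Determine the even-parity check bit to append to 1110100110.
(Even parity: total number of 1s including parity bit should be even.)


Number of 1s in data: 6
Parity bit: 0

0


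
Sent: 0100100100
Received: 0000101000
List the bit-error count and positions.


XOR: 0100001100

3 error(s) at position(s): 1, 6, 7


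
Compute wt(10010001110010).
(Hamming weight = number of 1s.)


Counting 1s in 10010001110010

6


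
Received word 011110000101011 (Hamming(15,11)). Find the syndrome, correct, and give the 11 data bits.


Syndrome = 7: error at position 7

Data: 11010101011 (corrected bit 7)


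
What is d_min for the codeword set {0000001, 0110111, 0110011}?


Comparing all pairs, minimum distance: 1
Can detect 0 errors, correct 0 errors

1


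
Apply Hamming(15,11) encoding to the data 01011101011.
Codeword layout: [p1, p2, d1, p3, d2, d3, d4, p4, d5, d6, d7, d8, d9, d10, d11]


Parity bits: p1=0, p2=0, p3=1, p4=1

000110111101011


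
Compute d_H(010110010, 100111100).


XOR: 110001110
Count of 1s: 5

5


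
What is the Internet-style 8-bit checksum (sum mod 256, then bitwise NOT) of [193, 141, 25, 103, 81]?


Sum = 543 mod 256 = 31
Complement = 224

224


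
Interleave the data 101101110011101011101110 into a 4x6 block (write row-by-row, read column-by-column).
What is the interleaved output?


Matrix:
  101101
  110011
  101011
  101110
Read columns: 111101001011100101111110

111101001011100101111110


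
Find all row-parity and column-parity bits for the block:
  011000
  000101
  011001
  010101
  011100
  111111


Row parities: 001110
Column parities: 110010

Row P: 001110, Col P: 110010, Corner: 1


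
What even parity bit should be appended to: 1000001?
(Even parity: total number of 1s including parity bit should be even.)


Number of 1s in data: 2
Parity bit: 0

0


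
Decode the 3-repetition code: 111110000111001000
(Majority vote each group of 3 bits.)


Groups: 111, 110, 000, 111, 001, 000
Majority votes: 110100

110100


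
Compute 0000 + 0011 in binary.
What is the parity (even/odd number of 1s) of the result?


0000 = 0
0011 = 3
Sum = 3 = 11
1s count = 2

even parity (2 ones in 11)


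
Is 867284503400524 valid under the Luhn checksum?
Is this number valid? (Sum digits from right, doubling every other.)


Luhn sum = 67
67 mod 10 = 7

Invalid (Luhn sum mod 10 = 7)


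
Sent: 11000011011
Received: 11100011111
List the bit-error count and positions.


XOR: 00100000100

2 error(s) at position(s): 2, 8


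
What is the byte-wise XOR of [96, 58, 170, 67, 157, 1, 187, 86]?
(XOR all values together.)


XOR chain: 96 ^ 58 ^ 170 ^ 67 ^ 157 ^ 1 ^ 187 ^ 86 = 194

194


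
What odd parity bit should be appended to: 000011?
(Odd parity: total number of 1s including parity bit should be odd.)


Number of 1s in data: 2
Parity bit: 1

1


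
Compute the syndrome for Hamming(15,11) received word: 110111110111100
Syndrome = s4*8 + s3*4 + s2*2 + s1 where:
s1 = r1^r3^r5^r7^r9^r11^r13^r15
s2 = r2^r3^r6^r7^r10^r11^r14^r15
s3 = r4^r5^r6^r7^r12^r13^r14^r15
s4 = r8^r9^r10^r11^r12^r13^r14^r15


s1=1, s2=1, s3=0, s4=1

Syndrome = 11 (error at position 11)


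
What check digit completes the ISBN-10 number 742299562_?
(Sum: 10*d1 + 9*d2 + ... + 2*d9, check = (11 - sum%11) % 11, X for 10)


Weighted sum: 277
277 mod 11 = 2

Check digit: 9


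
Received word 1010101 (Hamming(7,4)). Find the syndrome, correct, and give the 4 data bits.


Syndrome = 0: no error detected

Data: 1101 (no errors)


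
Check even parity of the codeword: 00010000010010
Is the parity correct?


Number of 1s: 3

No, parity error (3 ones)


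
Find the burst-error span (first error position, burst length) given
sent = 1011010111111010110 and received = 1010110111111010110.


XOR: 0001100000000000000

Burst at position 3, length 2


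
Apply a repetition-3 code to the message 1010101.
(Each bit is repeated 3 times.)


Each bit -> 3 copies

111000111000111000111


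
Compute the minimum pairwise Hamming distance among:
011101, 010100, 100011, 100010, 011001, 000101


Comparing all pairs, minimum distance: 1
Can detect 0 errors, correct 0 errors

1


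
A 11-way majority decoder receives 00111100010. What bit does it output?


Ones: 5 out of 11
Threshold: 6

0 (5/11 voted 1)


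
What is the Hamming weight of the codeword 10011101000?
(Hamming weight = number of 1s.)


Counting 1s in 10011101000

5


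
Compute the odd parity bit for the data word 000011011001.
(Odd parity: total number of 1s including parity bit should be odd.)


Number of 1s in data: 5
Parity bit: 0

0


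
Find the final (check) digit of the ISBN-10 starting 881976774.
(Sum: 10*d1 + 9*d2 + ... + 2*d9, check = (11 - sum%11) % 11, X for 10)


Weighted sum: 352
352 mod 11 = 0

Check digit: 0


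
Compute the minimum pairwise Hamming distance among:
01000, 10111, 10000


Comparing all pairs, minimum distance: 2
Can detect 1 errors, correct 0 errors

2


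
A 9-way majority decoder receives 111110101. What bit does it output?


Ones: 7 out of 9
Threshold: 5

1 (7/9 voted 1)


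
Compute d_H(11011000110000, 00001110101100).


XOR: 11010110011100
Count of 1s: 8

8


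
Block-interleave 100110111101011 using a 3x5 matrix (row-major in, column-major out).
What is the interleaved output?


Matrix:
  10011
  01111
  01011
Read columns: 100011010111111

100011010111111


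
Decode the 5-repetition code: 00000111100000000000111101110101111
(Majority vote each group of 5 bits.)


Groups: 00000, 11110, 00000, 00000, 11110, 11101, 01111
Majority votes: 0100111

0100111


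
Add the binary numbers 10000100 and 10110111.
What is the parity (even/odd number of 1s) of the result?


10000100 = 132
10110111 = 183
Sum = 315 = 100111011
1s count = 6

even parity (6 ones in 100111011)


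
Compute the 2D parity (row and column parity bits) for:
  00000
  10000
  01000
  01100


Row parities: 0110
Column parities: 10100

Row P: 0110, Col P: 10100, Corner: 0


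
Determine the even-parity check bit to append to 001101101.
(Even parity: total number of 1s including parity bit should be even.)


Number of 1s in data: 5
Parity bit: 1

1


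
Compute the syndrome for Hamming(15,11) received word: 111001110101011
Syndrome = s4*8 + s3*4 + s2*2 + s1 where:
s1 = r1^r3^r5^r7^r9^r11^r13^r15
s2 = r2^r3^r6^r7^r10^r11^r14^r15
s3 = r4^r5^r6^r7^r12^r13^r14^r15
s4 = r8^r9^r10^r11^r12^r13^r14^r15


s1=0, s2=1, s3=1, s4=1

Syndrome = 14 (error at position 14)


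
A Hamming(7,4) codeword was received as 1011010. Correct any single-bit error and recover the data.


Syndrome = 0: no error detected

Data: 1010 (no errors)


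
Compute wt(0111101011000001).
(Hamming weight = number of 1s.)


Counting 1s in 0111101011000001

8


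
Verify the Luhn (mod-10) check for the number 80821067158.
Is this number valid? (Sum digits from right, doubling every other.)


Luhn sum = 42
42 mod 10 = 2

Invalid (Luhn sum mod 10 = 2)


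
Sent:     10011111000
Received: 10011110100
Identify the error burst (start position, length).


XOR: 00000001100

Burst at position 7, length 2


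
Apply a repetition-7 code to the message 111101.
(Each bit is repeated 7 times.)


Each bit -> 7 copies

111111111111111111111111111100000001111111


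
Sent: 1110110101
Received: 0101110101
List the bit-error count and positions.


XOR: 1011000000

3 error(s) at position(s): 0, 2, 3


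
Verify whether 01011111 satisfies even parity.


Number of 1s: 6

Yes, parity is correct (6 ones)


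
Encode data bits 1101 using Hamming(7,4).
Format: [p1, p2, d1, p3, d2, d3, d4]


Parity bits: p1=1, p2=0, p3=0

1010101


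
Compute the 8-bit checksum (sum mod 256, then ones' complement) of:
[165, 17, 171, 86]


Sum = 439 mod 256 = 183
Complement = 72

72


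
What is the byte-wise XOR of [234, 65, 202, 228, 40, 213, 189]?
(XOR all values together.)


XOR chain: 234 ^ 65 ^ 202 ^ 228 ^ 40 ^ 213 ^ 189 = 197

197


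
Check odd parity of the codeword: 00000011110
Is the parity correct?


Number of 1s: 4

No, parity error (4 ones)


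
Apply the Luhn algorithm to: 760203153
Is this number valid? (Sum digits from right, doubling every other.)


Luhn sum = 25
25 mod 10 = 5

Invalid (Luhn sum mod 10 = 5)


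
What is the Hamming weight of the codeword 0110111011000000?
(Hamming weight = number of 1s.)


Counting 1s in 0110111011000000

7


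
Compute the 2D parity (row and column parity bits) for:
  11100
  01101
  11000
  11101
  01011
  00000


Row parities: 110010
Column parities: 11111

Row P: 110010, Col P: 11111, Corner: 1


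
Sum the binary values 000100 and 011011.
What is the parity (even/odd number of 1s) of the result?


000100 = 4
011011 = 27
Sum = 31 = 11111
1s count = 5

odd parity (5 ones in 11111)


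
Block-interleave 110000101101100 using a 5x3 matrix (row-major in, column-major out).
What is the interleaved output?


Matrix:
  110
  000
  101
  101
  100
Read columns: 101111000000110

101111000000110


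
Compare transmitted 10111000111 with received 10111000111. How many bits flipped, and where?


XOR: 00000000000

0 errors (received matches sent)


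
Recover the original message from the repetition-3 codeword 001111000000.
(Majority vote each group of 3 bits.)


Groups: 001, 111, 000, 000
Majority votes: 0100

0100


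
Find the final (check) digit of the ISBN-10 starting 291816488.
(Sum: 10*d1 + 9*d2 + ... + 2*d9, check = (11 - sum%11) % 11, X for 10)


Weighted sum: 257
257 mod 11 = 4

Check digit: 7


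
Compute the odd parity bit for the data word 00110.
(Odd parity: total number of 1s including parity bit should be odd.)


Number of 1s in data: 2
Parity bit: 1

1


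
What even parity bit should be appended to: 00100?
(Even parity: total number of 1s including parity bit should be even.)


Number of 1s in data: 1
Parity bit: 1

1


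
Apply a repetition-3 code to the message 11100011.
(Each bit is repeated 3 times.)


Each bit -> 3 copies

111111111000000000111111


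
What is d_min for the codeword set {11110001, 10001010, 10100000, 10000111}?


Comparing all pairs, minimum distance: 3
Can detect 2 errors, correct 1 errors

3


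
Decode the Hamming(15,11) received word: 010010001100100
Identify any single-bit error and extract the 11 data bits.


Syndrome = 9: error at position 9

Data: 01000100100 (corrected bit 9)


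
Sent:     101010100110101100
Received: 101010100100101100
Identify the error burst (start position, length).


XOR: 000000000010000000

Burst at position 10, length 1


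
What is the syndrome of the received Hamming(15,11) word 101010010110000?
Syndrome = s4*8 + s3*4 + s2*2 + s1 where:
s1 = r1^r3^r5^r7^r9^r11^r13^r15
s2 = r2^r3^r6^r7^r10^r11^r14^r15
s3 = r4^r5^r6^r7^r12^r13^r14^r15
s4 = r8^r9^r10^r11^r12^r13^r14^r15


s1=0, s2=1, s3=1, s4=1

Syndrome = 14 (error at position 14)


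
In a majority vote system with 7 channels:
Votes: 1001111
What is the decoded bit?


Ones: 5 out of 7
Threshold: 4

1 (5/7 voted 1)


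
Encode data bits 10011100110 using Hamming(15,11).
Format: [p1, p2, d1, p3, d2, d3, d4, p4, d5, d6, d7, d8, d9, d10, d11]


Parity bits: p1=0, p2=0, p3=1, p4=0

001100101100110


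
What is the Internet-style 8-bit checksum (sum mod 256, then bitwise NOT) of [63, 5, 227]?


Sum = 295 mod 256 = 39
Complement = 216

216


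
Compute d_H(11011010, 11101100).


XOR: 00110110
Count of 1s: 4

4


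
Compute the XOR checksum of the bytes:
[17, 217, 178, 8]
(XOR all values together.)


XOR chain: 17 ^ 217 ^ 178 ^ 8 = 114

114


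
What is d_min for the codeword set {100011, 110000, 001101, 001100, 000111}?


Comparing all pairs, minimum distance: 1
Can detect 0 errors, correct 0 errors

1


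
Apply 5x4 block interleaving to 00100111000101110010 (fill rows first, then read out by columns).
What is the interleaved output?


Matrix:
  0010
  0111
  0001
  0111
  0010
Read columns: 00000010101101101110

00000010101101101110


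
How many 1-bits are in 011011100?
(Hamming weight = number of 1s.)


Counting 1s in 011011100

5


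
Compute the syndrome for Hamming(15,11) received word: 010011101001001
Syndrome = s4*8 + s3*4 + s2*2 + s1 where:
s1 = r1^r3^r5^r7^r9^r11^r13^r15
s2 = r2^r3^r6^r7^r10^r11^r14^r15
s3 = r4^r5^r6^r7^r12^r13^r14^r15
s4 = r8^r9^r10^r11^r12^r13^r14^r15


s1=0, s2=0, s3=1, s4=1

Syndrome = 12 (error at position 12)


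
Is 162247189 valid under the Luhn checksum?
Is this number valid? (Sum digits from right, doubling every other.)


Luhn sum = 36
36 mod 10 = 6

Invalid (Luhn sum mod 10 = 6)


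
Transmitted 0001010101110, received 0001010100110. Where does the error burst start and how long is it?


XOR: 0000000001000

Burst at position 9, length 1


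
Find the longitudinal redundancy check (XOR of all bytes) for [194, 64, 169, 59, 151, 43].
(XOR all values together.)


XOR chain: 194 ^ 64 ^ 169 ^ 59 ^ 151 ^ 43 = 172

172


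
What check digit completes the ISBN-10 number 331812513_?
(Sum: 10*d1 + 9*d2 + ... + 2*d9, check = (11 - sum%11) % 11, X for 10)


Weighted sum: 166
166 mod 11 = 1

Check digit: X


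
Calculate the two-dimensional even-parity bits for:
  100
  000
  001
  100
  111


Row parities: 10111
Column parities: 110

Row P: 10111, Col P: 110, Corner: 0


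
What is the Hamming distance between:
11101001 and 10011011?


XOR: 01110010
Count of 1s: 4

4


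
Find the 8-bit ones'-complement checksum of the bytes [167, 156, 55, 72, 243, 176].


Sum = 869 mod 256 = 101
Complement = 154

154


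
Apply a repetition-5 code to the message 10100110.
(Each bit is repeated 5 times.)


Each bit -> 5 copies

1111100000111110000000000111111111100000


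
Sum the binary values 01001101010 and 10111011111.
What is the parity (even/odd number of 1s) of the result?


01001101010 = 618
10111011111 = 1503
Sum = 2121 = 100001001001
1s count = 4

even parity (4 ones in 100001001001)


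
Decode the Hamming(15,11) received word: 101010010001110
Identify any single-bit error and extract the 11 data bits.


Syndrome = 0: no error detected

Data: 11000001110 (no errors)


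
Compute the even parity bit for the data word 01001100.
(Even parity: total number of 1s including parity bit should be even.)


Number of 1s in data: 3
Parity bit: 1

1


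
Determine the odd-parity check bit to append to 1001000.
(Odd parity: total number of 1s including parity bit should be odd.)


Number of 1s in data: 2
Parity bit: 1

1


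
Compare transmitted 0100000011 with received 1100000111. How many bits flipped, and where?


XOR: 1000000100

2 error(s) at position(s): 0, 7


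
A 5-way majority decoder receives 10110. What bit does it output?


Ones: 3 out of 5
Threshold: 3

1 (3/5 voted 1)


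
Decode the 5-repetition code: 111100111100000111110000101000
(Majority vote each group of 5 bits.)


Groups: 11110, 01111, 00000, 11111, 00001, 01000
Majority votes: 110100

110100


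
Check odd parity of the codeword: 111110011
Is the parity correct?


Number of 1s: 7

Yes, parity is correct (7 ones)


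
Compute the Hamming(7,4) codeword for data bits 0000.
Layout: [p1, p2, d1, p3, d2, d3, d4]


Parity bits: p1=0, p2=0, p3=0

0000000


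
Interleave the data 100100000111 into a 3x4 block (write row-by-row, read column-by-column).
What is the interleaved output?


Matrix:
  1001
  0000
  0111
Read columns: 100001001101

100001001101


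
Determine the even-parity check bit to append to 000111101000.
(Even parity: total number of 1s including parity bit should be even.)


Number of 1s in data: 5
Parity bit: 1

1


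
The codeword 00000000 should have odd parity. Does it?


Number of 1s: 0

No, parity error (0 ones)


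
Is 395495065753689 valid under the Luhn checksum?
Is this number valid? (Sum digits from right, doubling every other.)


Luhn sum = 81
81 mod 10 = 1

Invalid (Luhn sum mod 10 = 1)


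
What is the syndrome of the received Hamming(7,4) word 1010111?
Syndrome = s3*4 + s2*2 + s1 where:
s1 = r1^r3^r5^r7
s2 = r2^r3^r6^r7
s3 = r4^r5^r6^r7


s1=0, s2=1, s3=1

Syndrome = 6 (error at position 6)


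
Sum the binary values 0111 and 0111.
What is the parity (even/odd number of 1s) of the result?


0111 = 7
0111 = 7
Sum = 14 = 1110
1s count = 3

odd parity (3 ones in 1110)


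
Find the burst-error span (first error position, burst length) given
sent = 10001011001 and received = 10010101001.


XOR: 00011110000

Burst at position 3, length 4


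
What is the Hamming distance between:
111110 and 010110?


XOR: 101000
Count of 1s: 2

2


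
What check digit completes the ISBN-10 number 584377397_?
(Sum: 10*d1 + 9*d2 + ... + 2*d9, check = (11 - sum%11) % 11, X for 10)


Weighted sum: 305
305 mod 11 = 8

Check digit: 3


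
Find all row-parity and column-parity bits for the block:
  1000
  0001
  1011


Row parities: 111
Column parities: 0010

Row P: 111, Col P: 0010, Corner: 1


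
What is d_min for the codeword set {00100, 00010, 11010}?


Comparing all pairs, minimum distance: 2
Can detect 1 errors, correct 0 errors

2


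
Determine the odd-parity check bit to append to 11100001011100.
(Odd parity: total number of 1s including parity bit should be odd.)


Number of 1s in data: 7
Parity bit: 0

0


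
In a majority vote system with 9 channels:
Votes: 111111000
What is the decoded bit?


Ones: 6 out of 9
Threshold: 5

1 (6/9 voted 1)


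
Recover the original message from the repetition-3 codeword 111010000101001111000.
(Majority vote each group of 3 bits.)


Groups: 111, 010, 000, 101, 001, 111, 000
Majority votes: 1001010

1001010


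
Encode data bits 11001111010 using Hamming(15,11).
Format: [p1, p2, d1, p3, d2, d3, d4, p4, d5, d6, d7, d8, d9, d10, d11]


Parity bits: p1=0, p2=0, p3=1, p4=1

001110011111010


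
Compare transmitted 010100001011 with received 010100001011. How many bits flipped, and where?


XOR: 000000000000

0 errors (received matches sent)


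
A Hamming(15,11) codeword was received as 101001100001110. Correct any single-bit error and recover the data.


Syndrome = 12: error at position 12

Data: 10110000110 (corrected bit 12)


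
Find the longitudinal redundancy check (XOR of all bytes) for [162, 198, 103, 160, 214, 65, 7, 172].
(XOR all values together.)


XOR chain: 162 ^ 198 ^ 103 ^ 160 ^ 214 ^ 65 ^ 7 ^ 172 = 159

159


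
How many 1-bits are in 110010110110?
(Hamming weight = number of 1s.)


Counting 1s in 110010110110

7


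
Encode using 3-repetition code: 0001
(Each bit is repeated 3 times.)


Each bit -> 3 copies

000000000111


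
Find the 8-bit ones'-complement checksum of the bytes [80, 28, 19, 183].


Sum = 310 mod 256 = 54
Complement = 201

201


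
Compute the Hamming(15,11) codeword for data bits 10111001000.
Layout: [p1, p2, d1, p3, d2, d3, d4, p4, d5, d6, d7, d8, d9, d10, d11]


Parity bits: p1=1, p2=1, p3=1, p4=0

111101101001000


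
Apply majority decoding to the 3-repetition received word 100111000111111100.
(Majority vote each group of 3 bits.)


Groups: 100, 111, 000, 111, 111, 100
Majority votes: 010110

010110


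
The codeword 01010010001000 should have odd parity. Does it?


Number of 1s: 4

No, parity error (4 ones)


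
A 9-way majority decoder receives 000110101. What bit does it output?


Ones: 4 out of 9
Threshold: 5

0 (4/9 voted 1)


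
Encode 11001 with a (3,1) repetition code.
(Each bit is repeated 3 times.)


Each bit -> 3 copies

111111000000111


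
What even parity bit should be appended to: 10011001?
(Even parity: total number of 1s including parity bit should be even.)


Number of 1s in data: 4
Parity bit: 0

0


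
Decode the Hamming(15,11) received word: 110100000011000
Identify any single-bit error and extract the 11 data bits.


Syndrome = 0: no error detected

Data: 00000011000 (no errors)


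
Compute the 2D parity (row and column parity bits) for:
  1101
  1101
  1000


Row parities: 111
Column parities: 1000

Row P: 111, Col P: 1000, Corner: 1


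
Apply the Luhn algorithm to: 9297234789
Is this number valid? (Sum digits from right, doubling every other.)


Luhn sum = 65
65 mod 10 = 5

Invalid (Luhn sum mod 10 = 5)


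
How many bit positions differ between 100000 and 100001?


XOR: 000001
Count of 1s: 1

1


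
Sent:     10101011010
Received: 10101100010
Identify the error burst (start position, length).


XOR: 00000111000

Burst at position 5, length 3


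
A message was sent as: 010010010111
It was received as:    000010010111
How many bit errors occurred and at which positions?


XOR: 010000000000

1 error(s) at position(s): 1


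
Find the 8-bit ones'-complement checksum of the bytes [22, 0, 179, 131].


Sum = 332 mod 256 = 76
Complement = 179

179


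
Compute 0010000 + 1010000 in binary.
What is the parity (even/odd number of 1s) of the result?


0010000 = 16
1010000 = 80
Sum = 96 = 1100000
1s count = 2

even parity (2 ones in 1100000)


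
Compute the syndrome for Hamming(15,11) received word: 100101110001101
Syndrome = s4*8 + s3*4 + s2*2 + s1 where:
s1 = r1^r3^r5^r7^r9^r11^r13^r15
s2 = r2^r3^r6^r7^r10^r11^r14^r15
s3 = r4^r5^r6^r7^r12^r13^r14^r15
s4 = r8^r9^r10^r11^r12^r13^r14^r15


s1=0, s2=1, s3=0, s4=0

Syndrome = 2 (error at position 2)


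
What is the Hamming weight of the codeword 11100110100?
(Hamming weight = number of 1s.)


Counting 1s in 11100110100

6


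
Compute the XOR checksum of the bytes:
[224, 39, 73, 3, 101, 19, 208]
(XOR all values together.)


XOR chain: 224 ^ 39 ^ 73 ^ 3 ^ 101 ^ 19 ^ 208 = 43

43


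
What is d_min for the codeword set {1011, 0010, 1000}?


Comparing all pairs, minimum distance: 2
Can detect 1 errors, correct 0 errors

2


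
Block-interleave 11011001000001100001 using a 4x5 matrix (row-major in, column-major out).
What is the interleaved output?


Matrix:
  11011
  00100
  00011
  00001
Read columns: 10001000010010101011

10001000010010101011


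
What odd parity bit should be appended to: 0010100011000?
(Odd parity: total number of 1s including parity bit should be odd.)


Number of 1s in data: 4
Parity bit: 1

1


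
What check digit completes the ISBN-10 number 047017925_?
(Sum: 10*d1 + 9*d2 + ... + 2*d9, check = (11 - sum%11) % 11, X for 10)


Weighted sum: 185
185 mod 11 = 9

Check digit: 2


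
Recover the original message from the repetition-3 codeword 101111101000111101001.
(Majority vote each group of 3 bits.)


Groups: 101, 111, 101, 000, 111, 101, 001
Majority votes: 1110110

1110110


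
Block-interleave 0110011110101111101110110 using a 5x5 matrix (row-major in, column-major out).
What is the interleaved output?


Matrix:
  01100
  11110
  10111
  11011
  10110
Read columns: 0111111010111010111100110

0111111010111010111100110


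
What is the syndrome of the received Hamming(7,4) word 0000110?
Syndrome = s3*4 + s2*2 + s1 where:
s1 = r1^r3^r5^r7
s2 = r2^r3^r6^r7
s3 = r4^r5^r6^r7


s1=1, s2=1, s3=0

Syndrome = 3 (error at position 3)


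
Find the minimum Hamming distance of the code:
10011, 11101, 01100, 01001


Comparing all pairs, minimum distance: 2
Can detect 1 errors, correct 0 errors

2


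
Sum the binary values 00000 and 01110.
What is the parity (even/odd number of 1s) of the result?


00000 = 0
01110 = 14
Sum = 14 = 1110
1s count = 3

odd parity (3 ones in 1110)


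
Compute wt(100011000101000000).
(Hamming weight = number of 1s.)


Counting 1s in 100011000101000000

5


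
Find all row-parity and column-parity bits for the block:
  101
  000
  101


Row parities: 000
Column parities: 000

Row P: 000, Col P: 000, Corner: 0


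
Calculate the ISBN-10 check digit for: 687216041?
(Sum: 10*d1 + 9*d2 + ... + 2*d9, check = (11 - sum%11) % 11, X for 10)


Weighted sum: 252
252 mod 11 = 10

Check digit: 1


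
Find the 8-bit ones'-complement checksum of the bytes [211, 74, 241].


Sum = 526 mod 256 = 14
Complement = 241

241


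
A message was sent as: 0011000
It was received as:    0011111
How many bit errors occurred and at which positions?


XOR: 0000111

3 error(s) at position(s): 4, 5, 6


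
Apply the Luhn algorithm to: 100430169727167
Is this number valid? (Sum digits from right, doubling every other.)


Luhn sum = 48
48 mod 10 = 8

Invalid (Luhn sum mod 10 = 8)


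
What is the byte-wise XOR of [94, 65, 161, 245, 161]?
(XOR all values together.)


XOR chain: 94 ^ 65 ^ 161 ^ 245 ^ 161 = 234

234


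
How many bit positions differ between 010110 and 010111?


XOR: 000001
Count of 1s: 1

1


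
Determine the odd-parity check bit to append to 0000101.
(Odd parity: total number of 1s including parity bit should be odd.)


Number of 1s in data: 2
Parity bit: 1

1


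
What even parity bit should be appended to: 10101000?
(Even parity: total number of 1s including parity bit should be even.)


Number of 1s in data: 3
Parity bit: 1

1


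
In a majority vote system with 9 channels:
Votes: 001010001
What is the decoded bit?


Ones: 3 out of 9
Threshold: 5

0 (3/9 voted 1)


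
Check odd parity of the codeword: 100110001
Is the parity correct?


Number of 1s: 4

No, parity error (4 ones)


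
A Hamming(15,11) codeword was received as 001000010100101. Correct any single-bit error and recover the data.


Syndrome = 3: error at position 3

Data: 00000100101 (corrected bit 3)


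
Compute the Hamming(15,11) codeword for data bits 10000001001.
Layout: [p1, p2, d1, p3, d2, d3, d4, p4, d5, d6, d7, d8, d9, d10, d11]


Parity bits: p1=0, p2=0, p3=0, p4=0

001000000001001


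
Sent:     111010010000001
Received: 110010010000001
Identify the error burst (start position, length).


XOR: 001000000000000

Burst at position 2, length 1


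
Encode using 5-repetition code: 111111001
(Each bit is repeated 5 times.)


Each bit -> 5 copies

111111111111111111111111111111000000000011111


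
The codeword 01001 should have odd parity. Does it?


Number of 1s: 2

No, parity error (2 ones)


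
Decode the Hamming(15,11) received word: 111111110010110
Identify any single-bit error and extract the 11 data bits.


Syndrome = 0: no error detected

Data: 11110010110 (no errors)


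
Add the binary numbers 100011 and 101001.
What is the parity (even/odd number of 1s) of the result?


100011 = 35
101001 = 41
Sum = 76 = 1001100
1s count = 3

odd parity (3 ones in 1001100)


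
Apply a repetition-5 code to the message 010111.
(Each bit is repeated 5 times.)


Each bit -> 5 copies

000001111100000111111111111111


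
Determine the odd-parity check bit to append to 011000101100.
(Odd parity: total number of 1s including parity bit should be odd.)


Number of 1s in data: 5
Parity bit: 0

0


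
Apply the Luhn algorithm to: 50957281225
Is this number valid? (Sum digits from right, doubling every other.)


Luhn sum = 47
47 mod 10 = 7

Invalid (Luhn sum mod 10 = 7)


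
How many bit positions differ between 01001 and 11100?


XOR: 10101
Count of 1s: 3

3


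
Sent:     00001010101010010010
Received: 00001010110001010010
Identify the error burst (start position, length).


XOR: 00000000011011000000

Burst at position 9, length 5


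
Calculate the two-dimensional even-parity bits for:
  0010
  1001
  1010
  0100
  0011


Row parities: 10010
Column parities: 0110

Row P: 10010, Col P: 0110, Corner: 0


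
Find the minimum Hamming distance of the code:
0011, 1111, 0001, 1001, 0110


Comparing all pairs, minimum distance: 1
Can detect 0 errors, correct 0 errors

1


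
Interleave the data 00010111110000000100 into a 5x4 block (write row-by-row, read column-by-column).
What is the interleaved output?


Matrix:
  0001
  0111
  1100
  0000
  0100
Read columns: 00100011010100011000

00100011010100011000


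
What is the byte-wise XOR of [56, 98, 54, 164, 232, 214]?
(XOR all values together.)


XOR chain: 56 ^ 98 ^ 54 ^ 164 ^ 232 ^ 214 = 246

246


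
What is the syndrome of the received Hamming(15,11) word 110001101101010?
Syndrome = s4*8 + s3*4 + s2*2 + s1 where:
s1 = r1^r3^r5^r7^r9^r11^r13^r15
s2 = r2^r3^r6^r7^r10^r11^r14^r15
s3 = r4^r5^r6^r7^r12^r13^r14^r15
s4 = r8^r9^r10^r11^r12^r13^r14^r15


s1=1, s2=1, s3=0, s4=0

Syndrome = 3 (error at position 3)


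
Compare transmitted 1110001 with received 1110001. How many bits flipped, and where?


XOR: 0000000

0 errors (received matches sent)


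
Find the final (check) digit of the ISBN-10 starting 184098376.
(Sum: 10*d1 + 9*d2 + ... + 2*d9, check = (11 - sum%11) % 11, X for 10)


Weighted sum: 253
253 mod 11 = 0

Check digit: 0


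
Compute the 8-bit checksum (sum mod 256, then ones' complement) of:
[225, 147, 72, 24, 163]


Sum = 631 mod 256 = 119
Complement = 136

136


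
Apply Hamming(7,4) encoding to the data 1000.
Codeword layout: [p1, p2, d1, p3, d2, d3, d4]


Parity bits: p1=1, p2=1, p3=0

1110000


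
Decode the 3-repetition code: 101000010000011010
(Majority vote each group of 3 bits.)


Groups: 101, 000, 010, 000, 011, 010
Majority votes: 100010

100010


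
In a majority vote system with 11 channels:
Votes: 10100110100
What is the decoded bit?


Ones: 5 out of 11
Threshold: 6

0 (5/11 voted 1)


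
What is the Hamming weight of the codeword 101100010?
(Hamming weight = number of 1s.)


Counting 1s in 101100010

4


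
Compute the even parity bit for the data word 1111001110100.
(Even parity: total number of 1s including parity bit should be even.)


Number of 1s in data: 8
Parity bit: 0

0


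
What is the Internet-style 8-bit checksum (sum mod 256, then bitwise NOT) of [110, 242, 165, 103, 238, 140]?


Sum = 998 mod 256 = 230
Complement = 25

25


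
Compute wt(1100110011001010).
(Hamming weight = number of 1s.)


Counting 1s in 1100110011001010

8


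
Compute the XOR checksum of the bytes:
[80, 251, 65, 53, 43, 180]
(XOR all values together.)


XOR chain: 80 ^ 251 ^ 65 ^ 53 ^ 43 ^ 180 = 64

64


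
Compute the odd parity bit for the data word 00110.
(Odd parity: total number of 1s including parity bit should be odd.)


Number of 1s in data: 2
Parity bit: 1

1


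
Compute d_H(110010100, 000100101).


XOR: 110110001
Count of 1s: 5

5


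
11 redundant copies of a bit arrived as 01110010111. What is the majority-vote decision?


Ones: 7 out of 11
Threshold: 6

1 (7/11 voted 1)


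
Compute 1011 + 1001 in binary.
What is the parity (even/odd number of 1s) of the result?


1011 = 11
1001 = 9
Sum = 20 = 10100
1s count = 2

even parity (2 ones in 10100)


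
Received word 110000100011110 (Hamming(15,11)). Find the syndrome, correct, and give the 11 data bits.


Syndrome = 0: no error detected

Data: 00010011110 (no errors)


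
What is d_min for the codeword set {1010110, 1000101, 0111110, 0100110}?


Comparing all pairs, minimum distance: 2
Can detect 1 errors, correct 0 errors

2


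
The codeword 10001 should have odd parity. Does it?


Number of 1s: 2

No, parity error (2 ones)


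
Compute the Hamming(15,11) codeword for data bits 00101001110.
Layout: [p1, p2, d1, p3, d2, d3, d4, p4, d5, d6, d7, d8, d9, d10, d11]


Parity bits: p1=0, p2=0, p3=0, p4=0

000001001001110


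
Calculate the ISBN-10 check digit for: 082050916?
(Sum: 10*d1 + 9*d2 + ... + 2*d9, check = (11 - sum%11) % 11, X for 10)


Weighted sum: 169
169 mod 11 = 4

Check digit: 7


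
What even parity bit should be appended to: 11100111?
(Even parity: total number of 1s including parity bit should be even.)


Number of 1s in data: 6
Parity bit: 0

0


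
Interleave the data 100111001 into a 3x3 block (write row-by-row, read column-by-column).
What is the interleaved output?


Matrix:
  100
  111
  001
Read columns: 110010011

110010011


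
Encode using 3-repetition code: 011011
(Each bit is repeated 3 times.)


Each bit -> 3 copies

000111111000111111


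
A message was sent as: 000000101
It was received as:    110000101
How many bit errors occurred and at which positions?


XOR: 110000000

2 error(s) at position(s): 0, 1


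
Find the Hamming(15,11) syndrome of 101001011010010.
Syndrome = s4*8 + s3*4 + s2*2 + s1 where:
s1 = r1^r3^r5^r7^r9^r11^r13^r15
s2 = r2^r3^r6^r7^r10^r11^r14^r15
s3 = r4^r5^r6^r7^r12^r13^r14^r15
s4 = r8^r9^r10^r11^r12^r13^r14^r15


s1=0, s2=0, s3=0, s4=0

Syndrome = 0 (no error)


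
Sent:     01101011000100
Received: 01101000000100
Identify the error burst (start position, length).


XOR: 00000011000000

Burst at position 6, length 2
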